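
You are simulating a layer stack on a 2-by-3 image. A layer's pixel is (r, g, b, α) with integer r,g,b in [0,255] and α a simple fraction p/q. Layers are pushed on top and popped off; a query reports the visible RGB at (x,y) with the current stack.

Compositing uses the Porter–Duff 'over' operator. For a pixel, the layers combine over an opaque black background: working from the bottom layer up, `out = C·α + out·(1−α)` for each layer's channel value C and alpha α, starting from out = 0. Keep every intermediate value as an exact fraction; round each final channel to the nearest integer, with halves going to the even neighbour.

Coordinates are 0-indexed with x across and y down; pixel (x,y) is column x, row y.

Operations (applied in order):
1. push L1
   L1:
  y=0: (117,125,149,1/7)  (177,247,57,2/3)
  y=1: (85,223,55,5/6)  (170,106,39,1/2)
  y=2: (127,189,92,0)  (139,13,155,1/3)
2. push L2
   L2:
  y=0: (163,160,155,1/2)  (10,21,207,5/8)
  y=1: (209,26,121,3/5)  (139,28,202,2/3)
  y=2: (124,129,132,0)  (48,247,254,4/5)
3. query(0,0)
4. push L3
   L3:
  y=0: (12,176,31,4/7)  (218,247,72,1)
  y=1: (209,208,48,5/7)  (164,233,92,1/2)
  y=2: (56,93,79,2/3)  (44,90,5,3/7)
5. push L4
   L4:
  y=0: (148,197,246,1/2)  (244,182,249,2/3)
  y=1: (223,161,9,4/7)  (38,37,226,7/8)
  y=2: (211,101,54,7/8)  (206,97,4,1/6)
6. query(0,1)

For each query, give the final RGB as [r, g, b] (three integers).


(0,0) stack=L1,L2; from [0,0,0]:
after L1 α=1/7: [117/7, 125/7, 149/7]
after L2 α=1/2: [629/7, 1245/14, 617/7]
= [90, 89, 88]

query (0,1) [L1,L2,L3,L4] — begin 0,0,0
L1 α=5/6: [425/6, 1115/6, 275/6]
L2 α=3/5: [2306/15, 1349/15, 1364/15]
L3 α=5/7: [20287/105, 2614/15, 904/15]
L4 α=4/7: [51507/245, 5834/35, 1084/35]
rounded: [210, 167, 31]


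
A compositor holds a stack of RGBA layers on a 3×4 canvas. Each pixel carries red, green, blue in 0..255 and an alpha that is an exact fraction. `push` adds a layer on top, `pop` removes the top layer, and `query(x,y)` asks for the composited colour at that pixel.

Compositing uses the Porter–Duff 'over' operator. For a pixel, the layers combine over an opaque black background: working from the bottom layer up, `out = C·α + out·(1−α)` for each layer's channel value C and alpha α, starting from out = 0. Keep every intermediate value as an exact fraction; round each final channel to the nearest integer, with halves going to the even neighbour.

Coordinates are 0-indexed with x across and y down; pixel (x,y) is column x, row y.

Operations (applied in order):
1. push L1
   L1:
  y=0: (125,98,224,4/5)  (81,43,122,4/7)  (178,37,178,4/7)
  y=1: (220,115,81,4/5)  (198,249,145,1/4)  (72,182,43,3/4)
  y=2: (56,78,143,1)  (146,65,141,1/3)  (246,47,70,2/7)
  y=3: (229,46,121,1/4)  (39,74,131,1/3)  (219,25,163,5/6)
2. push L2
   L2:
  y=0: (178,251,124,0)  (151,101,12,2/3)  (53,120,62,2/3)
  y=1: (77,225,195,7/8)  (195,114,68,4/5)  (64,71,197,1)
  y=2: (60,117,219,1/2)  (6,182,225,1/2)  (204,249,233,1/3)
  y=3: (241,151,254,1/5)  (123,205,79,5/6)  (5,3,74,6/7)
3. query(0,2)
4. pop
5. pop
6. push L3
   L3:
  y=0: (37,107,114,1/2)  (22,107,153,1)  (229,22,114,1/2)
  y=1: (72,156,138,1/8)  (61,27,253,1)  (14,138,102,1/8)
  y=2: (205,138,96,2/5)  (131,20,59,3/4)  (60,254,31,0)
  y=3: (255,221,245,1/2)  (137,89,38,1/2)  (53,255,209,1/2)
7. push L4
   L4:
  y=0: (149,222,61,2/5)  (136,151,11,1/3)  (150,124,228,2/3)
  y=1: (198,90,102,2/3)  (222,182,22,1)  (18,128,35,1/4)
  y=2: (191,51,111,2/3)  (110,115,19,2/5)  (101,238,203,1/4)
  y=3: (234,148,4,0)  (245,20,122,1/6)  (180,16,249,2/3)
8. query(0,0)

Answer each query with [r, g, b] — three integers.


(0,2) stack=L1,L2; from [0,0,0]:
+L1 (α=1) → [56, 78, 143]
+L2 (α=1/2) → [58, 195/2, 181]
rounded: [58, 98, 181]

(0,0) stack=L3,L4; from [0,0,0]:
after L3 α=1/2: [37/2, 107/2, 57]
after L4 α=2/5: [707/10, 1209/10, 293/5]
rounded: [71, 121, 59]


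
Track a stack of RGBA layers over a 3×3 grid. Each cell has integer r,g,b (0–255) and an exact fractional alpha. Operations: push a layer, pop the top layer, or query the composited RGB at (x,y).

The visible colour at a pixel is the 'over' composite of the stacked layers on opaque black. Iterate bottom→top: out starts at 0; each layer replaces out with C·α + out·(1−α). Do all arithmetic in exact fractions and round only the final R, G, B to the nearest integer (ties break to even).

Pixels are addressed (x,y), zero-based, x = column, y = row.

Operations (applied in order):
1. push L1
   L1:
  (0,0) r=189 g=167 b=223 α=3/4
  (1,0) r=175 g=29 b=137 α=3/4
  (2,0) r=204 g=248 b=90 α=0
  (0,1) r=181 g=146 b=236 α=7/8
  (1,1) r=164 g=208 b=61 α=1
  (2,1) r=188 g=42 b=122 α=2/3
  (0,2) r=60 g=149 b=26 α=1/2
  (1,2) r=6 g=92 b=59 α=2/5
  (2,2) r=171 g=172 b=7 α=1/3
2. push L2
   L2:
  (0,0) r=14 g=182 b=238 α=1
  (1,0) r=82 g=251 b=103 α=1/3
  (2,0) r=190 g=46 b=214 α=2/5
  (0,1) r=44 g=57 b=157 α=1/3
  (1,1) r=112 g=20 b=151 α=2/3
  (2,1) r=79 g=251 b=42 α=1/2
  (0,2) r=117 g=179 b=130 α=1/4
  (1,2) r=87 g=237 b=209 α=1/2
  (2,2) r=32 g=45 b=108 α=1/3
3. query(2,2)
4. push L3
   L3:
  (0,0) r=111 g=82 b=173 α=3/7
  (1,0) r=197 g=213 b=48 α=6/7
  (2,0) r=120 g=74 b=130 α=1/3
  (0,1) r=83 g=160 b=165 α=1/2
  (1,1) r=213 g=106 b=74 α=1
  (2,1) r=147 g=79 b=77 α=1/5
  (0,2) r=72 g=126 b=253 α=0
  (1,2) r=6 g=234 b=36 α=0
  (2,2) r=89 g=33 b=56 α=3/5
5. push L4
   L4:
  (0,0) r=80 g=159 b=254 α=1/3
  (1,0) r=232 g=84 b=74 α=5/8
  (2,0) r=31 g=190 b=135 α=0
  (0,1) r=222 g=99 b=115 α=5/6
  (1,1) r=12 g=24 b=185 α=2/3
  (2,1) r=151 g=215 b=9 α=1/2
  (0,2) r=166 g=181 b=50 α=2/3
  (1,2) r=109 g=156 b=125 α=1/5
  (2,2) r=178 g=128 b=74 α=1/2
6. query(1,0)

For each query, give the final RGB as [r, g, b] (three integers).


query (2,2) [L1,L2] — begin 0,0,0
after L1 α=1/3: [57, 172/3, 7/3]
after L2 α=1/3: [146/3, 479/9, 338/9]
→ [49, 53, 38]

at x=1,y=0 over L1,L2,L3,L4:
L1 α=3/4: [525/4, 87/4, 411/4]
L2 α=1/3: [689/6, 589/6, 617/6]
L3 α=6/7: [7781/42, 8257/42, 335/6]
L4 α=5/8: [24021/112, 14137/112, 1075/16]
rounded: [214, 126, 67]


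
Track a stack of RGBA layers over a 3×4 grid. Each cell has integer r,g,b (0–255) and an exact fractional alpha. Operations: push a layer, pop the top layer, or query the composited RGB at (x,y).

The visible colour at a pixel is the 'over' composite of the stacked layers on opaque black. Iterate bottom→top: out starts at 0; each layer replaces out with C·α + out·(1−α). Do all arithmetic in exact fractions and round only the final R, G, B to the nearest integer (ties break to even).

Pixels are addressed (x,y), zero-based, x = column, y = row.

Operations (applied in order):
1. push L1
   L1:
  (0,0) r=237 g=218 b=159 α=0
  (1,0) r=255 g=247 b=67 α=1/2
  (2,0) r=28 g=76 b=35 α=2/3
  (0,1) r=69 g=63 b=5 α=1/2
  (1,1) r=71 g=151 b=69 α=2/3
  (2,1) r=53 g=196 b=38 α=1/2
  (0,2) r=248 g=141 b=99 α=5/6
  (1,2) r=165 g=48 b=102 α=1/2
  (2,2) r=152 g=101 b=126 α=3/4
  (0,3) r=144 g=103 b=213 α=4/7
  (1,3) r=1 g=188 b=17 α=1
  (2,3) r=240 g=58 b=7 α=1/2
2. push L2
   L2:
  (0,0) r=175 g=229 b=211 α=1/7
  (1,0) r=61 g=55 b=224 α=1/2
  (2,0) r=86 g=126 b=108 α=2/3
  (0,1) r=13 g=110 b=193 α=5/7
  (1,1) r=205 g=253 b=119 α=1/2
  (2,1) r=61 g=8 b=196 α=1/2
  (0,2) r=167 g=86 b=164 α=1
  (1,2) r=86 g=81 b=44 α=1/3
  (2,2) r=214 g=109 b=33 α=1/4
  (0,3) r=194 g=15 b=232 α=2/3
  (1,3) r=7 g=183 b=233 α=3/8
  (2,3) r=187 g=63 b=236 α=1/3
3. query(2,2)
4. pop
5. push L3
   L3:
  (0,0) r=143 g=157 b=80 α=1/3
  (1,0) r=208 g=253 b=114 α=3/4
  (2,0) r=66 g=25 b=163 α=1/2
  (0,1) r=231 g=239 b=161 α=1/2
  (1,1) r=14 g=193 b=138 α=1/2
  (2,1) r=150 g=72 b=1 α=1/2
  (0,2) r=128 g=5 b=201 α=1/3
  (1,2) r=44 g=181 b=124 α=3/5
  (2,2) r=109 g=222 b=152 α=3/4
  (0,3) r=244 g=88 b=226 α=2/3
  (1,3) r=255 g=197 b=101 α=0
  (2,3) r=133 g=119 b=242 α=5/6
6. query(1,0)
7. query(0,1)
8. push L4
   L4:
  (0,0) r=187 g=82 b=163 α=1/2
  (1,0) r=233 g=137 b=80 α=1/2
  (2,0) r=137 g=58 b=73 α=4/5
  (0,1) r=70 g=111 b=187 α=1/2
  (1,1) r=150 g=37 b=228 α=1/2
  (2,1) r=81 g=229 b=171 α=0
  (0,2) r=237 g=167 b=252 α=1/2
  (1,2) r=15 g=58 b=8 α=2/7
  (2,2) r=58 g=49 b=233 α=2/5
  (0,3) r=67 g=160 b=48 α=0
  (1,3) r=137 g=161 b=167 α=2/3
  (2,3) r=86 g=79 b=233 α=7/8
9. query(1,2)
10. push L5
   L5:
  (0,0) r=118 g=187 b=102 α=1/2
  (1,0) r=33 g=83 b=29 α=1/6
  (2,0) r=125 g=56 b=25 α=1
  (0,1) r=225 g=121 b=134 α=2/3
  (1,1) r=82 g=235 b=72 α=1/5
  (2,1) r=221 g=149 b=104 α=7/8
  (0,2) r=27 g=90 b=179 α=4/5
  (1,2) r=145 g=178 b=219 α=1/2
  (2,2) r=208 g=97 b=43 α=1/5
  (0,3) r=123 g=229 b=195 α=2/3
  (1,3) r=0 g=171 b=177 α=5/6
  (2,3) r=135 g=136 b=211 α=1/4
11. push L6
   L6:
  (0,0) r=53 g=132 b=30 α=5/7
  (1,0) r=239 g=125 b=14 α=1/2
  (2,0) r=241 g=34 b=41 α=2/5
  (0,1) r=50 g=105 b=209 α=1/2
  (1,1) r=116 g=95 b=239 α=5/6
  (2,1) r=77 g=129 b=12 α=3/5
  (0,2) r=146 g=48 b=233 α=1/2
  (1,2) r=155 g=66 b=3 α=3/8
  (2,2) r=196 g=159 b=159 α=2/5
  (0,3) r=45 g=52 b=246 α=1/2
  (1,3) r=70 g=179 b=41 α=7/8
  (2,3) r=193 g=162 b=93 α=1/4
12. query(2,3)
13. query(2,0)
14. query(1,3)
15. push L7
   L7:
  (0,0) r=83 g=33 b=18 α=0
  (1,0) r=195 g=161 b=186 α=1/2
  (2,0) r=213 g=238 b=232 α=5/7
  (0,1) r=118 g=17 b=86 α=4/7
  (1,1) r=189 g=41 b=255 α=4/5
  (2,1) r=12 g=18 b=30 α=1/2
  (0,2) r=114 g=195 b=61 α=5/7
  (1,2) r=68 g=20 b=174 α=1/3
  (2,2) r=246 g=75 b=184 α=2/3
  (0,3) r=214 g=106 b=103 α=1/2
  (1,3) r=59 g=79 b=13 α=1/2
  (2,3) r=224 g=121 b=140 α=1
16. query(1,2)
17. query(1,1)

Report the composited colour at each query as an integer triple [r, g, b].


query (2,2) [L1,L2] — begin 0,0,0
+L1 (α=3/4) → [114, 303/4, 189/2]
+L2 (α=1/4) → [139, 1345/16, 633/8]
→ [139, 84, 79]

at x=1,y=0 over L1,L3:
+L1 (α=1/2) → [255/2, 247/2, 67/2]
+L3 (α=3/4) → [1503/8, 1765/8, 751/8]
→ [188, 221, 94]

at x=0,y=1 over L1,L3:
+L1 (α=1/2) → [69/2, 63/2, 5/2]
+L3 (α=1/2) → [531/4, 541/4, 327/4]
→ [133, 135, 82]

(1,2) stack=L1,L3,L4; from [0,0,0]:
+L1 (α=1/2) → [165/2, 24, 51]
+L3 (α=3/5) → [297/5, 591/5, 474/5]
+L4 (α=2/7) → [327/7, 101, 70]
rounded: [47, 101, 70]

at x=2,y=3 over L1,L3,L4,L5,L6:
+L1 (α=1/2) → [120, 29, 7/2]
+L3 (α=5/6) → [785/6, 104, 809/4]
+L4 (α=7/8) → [4397/48, 657/8, 7333/32]
+L5 (α=1/4) → [6557/64, 3059/32, 28751/128]
+L6 (α=1/4) → [32023/256, 14361/128, 98157/512]
rounded: [125, 112, 192]

query (2,0) [L1,L3,L4,L5,L6] — begin 0,0,0
+L1 (α=2/3) → [56/3, 152/3, 70/3]
+L3 (α=1/2) → [127/3, 227/6, 559/6]
+L4 (α=4/5) → [1771/15, 1619/30, 2311/30]
+L5 (α=1) → [125, 56, 25]
+L6 (α=2/5) → [857/5, 236/5, 157/5]
rounded: [171, 47, 31]

(1,3) stack=L1,L3,L4,L5,L6; from [0,0,0]:
after L1 α=1: [1, 188, 17]
after L3 α=0: [1, 188, 17]
after L4 α=2/3: [275/3, 170, 117]
after L5 α=5/6: [275/18, 1025/6, 167]
after L6 α=7/8: [9095/144, 8543/48, 227/4]
→ [63, 178, 57]

query (1,2) [L1,L3,L4,L5,L6,L7] — begin 0,0,0
+L1 (α=1/2) → [165/2, 24, 51]
+L3 (α=3/5) → [297/5, 591/5, 474/5]
+L4 (α=2/7) → [327/7, 101, 70]
+L5 (α=1/2) → [671/7, 279/2, 289/2]
+L6 (α=3/8) → [3305/28, 1791/16, 1463/16]
+L7 (α=1/3) → [1419/14, 1951/24, 2855/24]
rounded: [101, 81, 119]

query (1,1) [L1,L3,L4,L5,L6,L7] — begin 0,0,0
after L1 α=2/3: [142/3, 302/3, 46]
after L3 α=1/2: [92/3, 881/6, 92]
after L4 α=1/2: [271/3, 1103/12, 160]
after L5 α=1/5: [266/3, 1808/15, 712/5]
after L6 α=5/6: [1003/9, 8933/90, 2229/10]
after L7 α=4/5: [7807/45, 23693/450, 12429/50]
= [173, 53, 249]


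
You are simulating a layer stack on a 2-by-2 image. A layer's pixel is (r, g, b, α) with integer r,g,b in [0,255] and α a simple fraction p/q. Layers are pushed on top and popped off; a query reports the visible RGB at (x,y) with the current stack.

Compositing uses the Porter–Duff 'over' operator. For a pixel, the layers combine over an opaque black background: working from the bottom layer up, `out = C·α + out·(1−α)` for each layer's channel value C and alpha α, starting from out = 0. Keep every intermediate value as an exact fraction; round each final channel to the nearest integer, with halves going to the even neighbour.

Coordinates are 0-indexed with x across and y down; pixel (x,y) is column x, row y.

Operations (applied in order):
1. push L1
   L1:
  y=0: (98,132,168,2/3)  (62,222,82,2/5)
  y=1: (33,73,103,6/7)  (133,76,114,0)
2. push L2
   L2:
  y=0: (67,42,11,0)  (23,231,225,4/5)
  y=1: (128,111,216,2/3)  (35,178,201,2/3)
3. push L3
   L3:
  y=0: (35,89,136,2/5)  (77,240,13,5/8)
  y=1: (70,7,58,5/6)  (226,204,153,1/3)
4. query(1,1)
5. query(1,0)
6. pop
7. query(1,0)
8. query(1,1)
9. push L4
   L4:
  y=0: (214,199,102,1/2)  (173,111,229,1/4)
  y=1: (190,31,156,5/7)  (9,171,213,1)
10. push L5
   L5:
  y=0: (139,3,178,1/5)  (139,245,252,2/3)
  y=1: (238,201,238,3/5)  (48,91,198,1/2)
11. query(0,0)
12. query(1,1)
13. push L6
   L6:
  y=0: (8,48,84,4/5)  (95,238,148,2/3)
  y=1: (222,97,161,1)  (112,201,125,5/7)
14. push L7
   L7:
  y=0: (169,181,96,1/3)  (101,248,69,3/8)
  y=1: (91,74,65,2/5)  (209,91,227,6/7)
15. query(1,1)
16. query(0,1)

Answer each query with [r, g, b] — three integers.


query (1,1) [L1,L2,L3] — begin 0,0,0
+L1 (α=0) → [0, 0, 0]
+L2 (α=2/3) → [70/3, 356/3, 134]
+L3 (α=1/3) → [818/9, 1324/9, 421/3]
= [91, 147, 140]

at x=1,y=0 over L1,L2,L3:
+L1 (α=2/5) → [124/5, 444/5, 164/5]
+L2 (α=4/5) → [584/25, 5064/25, 4664/25]
+L3 (α=5/8) → [11377/200, 5649/25, 15617/200]
rounded: [57, 226, 78]

query (1,0) [L1,L2] — begin 0,0,0
L1 α=2/5: [124/5, 444/5, 164/5]
L2 α=4/5: [584/25, 5064/25, 4664/25]
→ [23, 203, 187]

at x=1,y=1 over L1,L2:
+L1 (α=0) → [0, 0, 0]
+L2 (α=2/3) → [70/3, 356/3, 134]
rounded: [23, 119, 134]

(0,0) stack=L1,L2,L4,L5; from [0,0,0]:
L1 α=2/3: [196/3, 88, 112]
L2 α=0: [196/3, 88, 112]
L4 α=1/2: [419/3, 287/2, 107]
L5 α=1/5: [2093/15, 577/5, 606/5]
= [140, 115, 121]

(1,1) stack=L1,L2,L4,L5; from [0,0,0]:
L1 α=0: [0, 0, 0]
L2 α=2/3: [70/3, 356/3, 134]
L4 α=1: [9, 171, 213]
L5 α=1/2: [57/2, 131, 411/2]
→ [28, 131, 206]

(1,1) stack=L1,L2,L4,L5,L6,L7; from [0,0,0]:
+L1 (α=0) → [0, 0, 0]
+L2 (α=2/3) → [70/3, 356/3, 134]
+L4 (α=1) → [9, 171, 213]
+L5 (α=1/2) → [57/2, 131, 411/2]
+L6 (α=5/7) → [617/7, 181, 148]
+L7 (α=6/7) → [9395/49, 727/7, 1510/7]
rounded: [192, 104, 216]

(0,1) stack=L1,L2,L4,L5,L6,L7; from [0,0,0]:
after L1 α=6/7: [198/7, 438/7, 618/7]
after L2 α=2/3: [1990/21, 664/7, 1214/7]
after L4 α=5/7: [23930/147, 2413/49, 7888/49]
after L5 α=3/5: [152818/735, 34373/245, 50762/245]
after L6 α=1: [222, 97, 161]
after L7 α=2/5: [848/5, 439/5, 613/5]
rounded: [170, 88, 123]


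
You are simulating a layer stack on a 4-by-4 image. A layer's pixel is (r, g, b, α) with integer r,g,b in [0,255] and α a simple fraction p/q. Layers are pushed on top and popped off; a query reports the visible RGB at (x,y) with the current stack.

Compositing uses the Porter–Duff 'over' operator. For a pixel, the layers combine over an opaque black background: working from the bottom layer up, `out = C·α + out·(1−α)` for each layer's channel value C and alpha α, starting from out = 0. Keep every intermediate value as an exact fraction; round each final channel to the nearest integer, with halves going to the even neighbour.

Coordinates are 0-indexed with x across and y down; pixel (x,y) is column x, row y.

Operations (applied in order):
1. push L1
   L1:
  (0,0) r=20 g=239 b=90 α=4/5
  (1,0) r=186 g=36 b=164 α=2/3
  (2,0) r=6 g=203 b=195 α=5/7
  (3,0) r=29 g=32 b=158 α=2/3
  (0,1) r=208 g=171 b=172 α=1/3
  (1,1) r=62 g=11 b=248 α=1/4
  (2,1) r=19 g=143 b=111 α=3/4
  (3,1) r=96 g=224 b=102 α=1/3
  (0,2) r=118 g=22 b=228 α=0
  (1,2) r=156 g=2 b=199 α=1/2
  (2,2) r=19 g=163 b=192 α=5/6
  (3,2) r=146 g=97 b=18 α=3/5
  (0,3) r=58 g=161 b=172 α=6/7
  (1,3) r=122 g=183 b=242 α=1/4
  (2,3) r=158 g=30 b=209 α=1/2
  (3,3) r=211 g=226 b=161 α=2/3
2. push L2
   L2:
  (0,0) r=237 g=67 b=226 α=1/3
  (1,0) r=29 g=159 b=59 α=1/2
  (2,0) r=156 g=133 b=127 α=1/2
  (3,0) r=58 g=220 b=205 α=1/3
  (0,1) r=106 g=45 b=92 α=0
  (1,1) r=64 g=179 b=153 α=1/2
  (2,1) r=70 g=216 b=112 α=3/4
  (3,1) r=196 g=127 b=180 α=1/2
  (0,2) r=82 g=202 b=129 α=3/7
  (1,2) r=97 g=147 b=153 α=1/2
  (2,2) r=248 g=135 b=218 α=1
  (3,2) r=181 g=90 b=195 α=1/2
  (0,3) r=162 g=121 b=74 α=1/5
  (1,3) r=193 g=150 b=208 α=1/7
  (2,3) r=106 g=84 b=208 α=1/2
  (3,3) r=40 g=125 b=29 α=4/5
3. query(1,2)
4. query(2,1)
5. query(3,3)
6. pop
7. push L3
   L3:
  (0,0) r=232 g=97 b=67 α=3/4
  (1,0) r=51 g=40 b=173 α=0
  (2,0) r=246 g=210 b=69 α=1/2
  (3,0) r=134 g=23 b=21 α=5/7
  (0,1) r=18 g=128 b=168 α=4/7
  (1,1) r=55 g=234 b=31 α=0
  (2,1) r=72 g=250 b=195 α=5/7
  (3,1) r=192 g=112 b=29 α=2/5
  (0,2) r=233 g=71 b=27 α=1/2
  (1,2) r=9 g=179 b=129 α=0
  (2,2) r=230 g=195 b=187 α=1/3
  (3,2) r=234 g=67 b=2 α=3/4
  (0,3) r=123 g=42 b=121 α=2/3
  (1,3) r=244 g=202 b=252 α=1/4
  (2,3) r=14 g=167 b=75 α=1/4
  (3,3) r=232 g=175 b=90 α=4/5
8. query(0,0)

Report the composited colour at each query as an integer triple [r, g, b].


(1,2) stack=L1,L2; from [0,0,0]:
L1 α=1/2: [78, 1, 199/2]
L2 α=1/2: [175/2, 74, 505/4]
→ [88, 74, 126]

at x=2,y=1 over L1,L2:
L1 α=3/4: [57/4, 429/4, 333/4]
L2 α=3/4: [897/16, 3021/16, 1677/16]
→ [56, 189, 105]

query (3,3) [L1,L2] — begin 0,0,0
+L1 (α=2/3) → [422/3, 452/3, 322/3]
+L2 (α=4/5) → [902/15, 1952/15, 134/3]
= [60, 130, 45]

(0,0) stack=L1,L3; from [0,0,0]:
+L1 (α=4/5) → [16, 956/5, 72]
+L3 (α=3/4) → [178, 2411/20, 273/4]
→ [178, 121, 68]


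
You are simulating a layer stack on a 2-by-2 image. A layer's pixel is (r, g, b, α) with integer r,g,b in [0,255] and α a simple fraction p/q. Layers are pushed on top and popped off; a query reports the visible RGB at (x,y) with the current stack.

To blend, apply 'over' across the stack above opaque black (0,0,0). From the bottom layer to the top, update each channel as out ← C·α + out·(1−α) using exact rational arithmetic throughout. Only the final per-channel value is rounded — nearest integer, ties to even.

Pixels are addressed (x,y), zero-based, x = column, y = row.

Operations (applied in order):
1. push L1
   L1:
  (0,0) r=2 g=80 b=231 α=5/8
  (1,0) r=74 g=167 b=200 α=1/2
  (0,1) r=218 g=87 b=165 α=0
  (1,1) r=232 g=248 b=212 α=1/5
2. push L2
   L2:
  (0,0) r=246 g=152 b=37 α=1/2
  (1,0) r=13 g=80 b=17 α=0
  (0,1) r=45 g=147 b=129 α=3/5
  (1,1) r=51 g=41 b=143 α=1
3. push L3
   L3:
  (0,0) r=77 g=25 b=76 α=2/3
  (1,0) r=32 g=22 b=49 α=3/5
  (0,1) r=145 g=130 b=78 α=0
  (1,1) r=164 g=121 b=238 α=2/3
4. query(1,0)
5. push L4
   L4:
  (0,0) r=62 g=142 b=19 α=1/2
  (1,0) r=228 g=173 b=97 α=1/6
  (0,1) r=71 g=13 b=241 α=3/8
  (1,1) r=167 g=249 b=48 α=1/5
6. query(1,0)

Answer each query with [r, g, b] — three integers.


query (1,0) [L1,L2,L3] — begin 0,0,0
L1 α=1/2: [37, 167/2, 100]
L2 α=0: [37, 167/2, 100]
L3 α=3/5: [34, 233/5, 347/5]
→ [34, 47, 69]

query (1,0) [L1,L2,L3,L4] — begin 0,0,0
L1 α=1/2: [37, 167/2, 100]
L2 α=0: [37, 167/2, 100]
L3 α=3/5: [34, 233/5, 347/5]
L4 α=1/6: [199/3, 203/3, 74]
→ [66, 68, 74]


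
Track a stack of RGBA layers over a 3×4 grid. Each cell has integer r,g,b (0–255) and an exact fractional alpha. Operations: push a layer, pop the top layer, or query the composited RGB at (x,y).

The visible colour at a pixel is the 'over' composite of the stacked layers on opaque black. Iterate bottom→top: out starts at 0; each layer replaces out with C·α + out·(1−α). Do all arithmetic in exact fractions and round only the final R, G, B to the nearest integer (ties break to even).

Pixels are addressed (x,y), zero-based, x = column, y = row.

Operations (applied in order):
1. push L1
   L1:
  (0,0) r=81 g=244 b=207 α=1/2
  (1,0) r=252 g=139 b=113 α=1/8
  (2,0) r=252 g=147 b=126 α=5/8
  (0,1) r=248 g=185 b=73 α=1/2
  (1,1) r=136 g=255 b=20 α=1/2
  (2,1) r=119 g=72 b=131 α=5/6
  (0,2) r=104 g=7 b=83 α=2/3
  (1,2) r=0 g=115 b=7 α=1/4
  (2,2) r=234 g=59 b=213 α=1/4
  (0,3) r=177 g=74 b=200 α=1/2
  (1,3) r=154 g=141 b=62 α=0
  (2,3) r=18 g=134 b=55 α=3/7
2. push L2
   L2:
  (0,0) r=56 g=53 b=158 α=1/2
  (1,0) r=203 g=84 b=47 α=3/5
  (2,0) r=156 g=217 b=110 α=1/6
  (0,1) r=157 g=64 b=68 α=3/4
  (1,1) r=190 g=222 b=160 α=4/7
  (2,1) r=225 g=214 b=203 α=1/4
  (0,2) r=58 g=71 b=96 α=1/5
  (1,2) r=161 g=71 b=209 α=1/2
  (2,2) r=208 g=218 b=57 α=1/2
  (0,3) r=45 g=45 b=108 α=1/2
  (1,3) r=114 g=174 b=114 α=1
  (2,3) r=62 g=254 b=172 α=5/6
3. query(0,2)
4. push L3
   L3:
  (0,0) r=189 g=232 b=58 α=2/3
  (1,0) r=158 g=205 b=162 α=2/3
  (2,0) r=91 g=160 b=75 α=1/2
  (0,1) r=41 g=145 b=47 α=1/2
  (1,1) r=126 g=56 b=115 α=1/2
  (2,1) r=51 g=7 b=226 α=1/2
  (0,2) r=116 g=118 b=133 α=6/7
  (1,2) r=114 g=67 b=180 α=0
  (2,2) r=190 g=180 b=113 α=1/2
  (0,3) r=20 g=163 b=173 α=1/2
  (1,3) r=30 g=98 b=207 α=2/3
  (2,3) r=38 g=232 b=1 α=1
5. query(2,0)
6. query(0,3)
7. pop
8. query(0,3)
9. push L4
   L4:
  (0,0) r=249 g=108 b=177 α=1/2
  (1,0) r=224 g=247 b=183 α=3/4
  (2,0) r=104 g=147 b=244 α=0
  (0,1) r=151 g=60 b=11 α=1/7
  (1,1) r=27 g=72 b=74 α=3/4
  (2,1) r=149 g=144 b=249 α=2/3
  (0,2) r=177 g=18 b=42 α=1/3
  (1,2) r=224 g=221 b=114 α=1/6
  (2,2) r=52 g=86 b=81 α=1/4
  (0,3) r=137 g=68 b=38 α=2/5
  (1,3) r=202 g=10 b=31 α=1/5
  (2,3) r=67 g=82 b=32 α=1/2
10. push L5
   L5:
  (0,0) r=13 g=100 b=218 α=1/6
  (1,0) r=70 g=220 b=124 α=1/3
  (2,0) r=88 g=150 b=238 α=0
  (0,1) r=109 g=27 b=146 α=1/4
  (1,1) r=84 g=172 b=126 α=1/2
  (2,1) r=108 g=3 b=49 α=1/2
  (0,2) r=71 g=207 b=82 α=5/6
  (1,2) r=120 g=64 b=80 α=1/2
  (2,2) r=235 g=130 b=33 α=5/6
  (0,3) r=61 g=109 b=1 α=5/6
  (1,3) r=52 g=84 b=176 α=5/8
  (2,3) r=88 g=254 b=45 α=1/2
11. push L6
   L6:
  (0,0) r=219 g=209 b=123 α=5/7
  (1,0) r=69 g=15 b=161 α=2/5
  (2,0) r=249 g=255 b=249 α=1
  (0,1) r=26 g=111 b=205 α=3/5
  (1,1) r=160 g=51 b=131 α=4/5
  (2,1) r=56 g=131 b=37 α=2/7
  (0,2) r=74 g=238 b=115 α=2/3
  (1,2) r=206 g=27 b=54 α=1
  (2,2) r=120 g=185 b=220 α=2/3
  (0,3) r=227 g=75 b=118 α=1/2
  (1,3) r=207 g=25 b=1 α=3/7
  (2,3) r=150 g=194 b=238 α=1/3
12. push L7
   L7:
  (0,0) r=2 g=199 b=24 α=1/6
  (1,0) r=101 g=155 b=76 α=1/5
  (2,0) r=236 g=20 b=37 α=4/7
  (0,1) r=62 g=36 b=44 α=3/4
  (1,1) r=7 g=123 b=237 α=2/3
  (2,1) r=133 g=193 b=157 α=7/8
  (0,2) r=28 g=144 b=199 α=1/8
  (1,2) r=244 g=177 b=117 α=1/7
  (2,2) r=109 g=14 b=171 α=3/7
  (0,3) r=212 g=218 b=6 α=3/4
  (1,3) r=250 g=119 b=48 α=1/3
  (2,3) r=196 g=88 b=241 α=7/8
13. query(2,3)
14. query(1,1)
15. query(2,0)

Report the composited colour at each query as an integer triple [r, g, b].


at x=0,y=2 over L1,L2:
after L1 α=2/3: [208/3, 14/3, 166/3]
after L2 α=1/5: [1006/15, 269/15, 952/15]
= [67, 18, 63]

query (2,0) [L1,L2,L3] — begin 0,0,0
+L1 (α=5/8) → [315/2, 735/8, 315/4]
+L2 (α=1/6) → [629/4, 5411/48, 2015/24]
+L3 (α=1/2) → [993/8, 13091/96, 3815/48]
rounded: [124, 136, 79]

at x=0,y=3 over L1,L2,L3:
L1 α=1/2: [177/2, 37, 100]
L2 α=1/2: [267/4, 41, 104]
L3 α=1/2: [347/8, 102, 277/2]
= [43, 102, 138]

at x=0,y=3 over L1,L2:
L1 α=1/2: [177/2, 37, 100]
L2 α=1/2: [267/4, 41, 104]
rounded: [67, 41, 104]

query (2,3) [L1,L2,L4,L5,L6,L7] — begin 0,0,0
L1 α=3/7: [54/7, 402/7, 165/7]
L2 α=5/6: [1112/21, 4646/21, 6185/42]
L4 α=1/2: [2519/42, 3184/21, 7529/84]
L5 α=1/2: [6215/84, 4259/21, 11309/168]
L6 α=1/3: [12515/126, 12592/63, 31301/252]
L7 α=7/8: [185387/1008, 6425/63, 456425/2016]
= [184, 102, 226]

query (1,1) [L1,L2,L4,L5,L6,L7] — begin 0,0,0
+L1 (α=1/2) → [68, 255/2, 10]
+L2 (α=4/7) → [964/7, 363/2, 670/7]
+L4 (α=3/4) → [1531/28, 795/8, 556/7]
+L5 (α=1/2) → [3883/56, 2171/16, 719/7]
+L6 (α=4/5) → [39723/280, 1087/16, 4387/35]
+L7 (α=2/3) → [43643/840, 5023/48, 20977/105]
rounded: [52, 105, 200]

query (2,0) [L1,L2,L4,L5,L6,L7] — begin 0,0,0
+L1 (α=5/8) → [315/2, 735/8, 315/4]
+L2 (α=1/6) → [629/4, 5411/48, 2015/24]
+L4 (α=0) → [629/4, 5411/48, 2015/24]
+L5 (α=0) → [629/4, 5411/48, 2015/24]
+L6 (α=1) → [249, 255, 249]
+L7 (α=4/7) → [1691/7, 845/7, 895/7]
= [242, 121, 128]


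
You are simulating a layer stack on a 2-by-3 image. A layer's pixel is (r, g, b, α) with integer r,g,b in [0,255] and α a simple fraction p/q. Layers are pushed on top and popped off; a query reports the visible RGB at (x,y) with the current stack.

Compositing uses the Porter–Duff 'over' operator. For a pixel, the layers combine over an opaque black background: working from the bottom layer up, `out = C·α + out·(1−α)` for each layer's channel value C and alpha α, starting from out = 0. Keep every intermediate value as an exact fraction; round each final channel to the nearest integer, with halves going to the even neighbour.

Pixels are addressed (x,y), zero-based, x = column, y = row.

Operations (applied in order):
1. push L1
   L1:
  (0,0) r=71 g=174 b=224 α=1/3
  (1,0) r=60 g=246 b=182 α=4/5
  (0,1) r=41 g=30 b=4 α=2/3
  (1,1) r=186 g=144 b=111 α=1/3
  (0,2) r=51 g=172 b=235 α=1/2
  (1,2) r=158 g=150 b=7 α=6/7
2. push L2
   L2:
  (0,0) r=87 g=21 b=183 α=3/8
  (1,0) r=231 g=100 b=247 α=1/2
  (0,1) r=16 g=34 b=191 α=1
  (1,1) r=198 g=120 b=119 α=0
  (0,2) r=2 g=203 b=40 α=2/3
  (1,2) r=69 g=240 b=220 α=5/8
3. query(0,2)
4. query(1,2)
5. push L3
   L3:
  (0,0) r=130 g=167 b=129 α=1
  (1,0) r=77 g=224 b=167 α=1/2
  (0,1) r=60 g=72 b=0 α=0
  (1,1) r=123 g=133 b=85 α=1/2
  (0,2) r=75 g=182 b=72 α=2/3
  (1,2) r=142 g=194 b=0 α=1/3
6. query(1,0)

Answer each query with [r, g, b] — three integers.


query (0,2) [L1,L2] — begin 0,0,0
after L1 α=1/2: [51/2, 86, 235/2]
after L2 α=2/3: [59/6, 164, 395/6]
rounded: [10, 164, 66]

(1,2) stack=L1,L2; from [0,0,0]:
+L1 (α=6/7) → [948/7, 900/7, 6]
+L2 (α=5/8) → [5259/56, 2775/14, 559/4]
= [94, 198, 140]

query (1,0) [L1,L2,L3] — begin 0,0,0
after L1 α=4/5: [48, 984/5, 728/5]
after L2 α=1/2: [279/2, 742/5, 1963/10]
after L3 α=1/2: [433/4, 931/5, 3633/20]
= [108, 186, 182]


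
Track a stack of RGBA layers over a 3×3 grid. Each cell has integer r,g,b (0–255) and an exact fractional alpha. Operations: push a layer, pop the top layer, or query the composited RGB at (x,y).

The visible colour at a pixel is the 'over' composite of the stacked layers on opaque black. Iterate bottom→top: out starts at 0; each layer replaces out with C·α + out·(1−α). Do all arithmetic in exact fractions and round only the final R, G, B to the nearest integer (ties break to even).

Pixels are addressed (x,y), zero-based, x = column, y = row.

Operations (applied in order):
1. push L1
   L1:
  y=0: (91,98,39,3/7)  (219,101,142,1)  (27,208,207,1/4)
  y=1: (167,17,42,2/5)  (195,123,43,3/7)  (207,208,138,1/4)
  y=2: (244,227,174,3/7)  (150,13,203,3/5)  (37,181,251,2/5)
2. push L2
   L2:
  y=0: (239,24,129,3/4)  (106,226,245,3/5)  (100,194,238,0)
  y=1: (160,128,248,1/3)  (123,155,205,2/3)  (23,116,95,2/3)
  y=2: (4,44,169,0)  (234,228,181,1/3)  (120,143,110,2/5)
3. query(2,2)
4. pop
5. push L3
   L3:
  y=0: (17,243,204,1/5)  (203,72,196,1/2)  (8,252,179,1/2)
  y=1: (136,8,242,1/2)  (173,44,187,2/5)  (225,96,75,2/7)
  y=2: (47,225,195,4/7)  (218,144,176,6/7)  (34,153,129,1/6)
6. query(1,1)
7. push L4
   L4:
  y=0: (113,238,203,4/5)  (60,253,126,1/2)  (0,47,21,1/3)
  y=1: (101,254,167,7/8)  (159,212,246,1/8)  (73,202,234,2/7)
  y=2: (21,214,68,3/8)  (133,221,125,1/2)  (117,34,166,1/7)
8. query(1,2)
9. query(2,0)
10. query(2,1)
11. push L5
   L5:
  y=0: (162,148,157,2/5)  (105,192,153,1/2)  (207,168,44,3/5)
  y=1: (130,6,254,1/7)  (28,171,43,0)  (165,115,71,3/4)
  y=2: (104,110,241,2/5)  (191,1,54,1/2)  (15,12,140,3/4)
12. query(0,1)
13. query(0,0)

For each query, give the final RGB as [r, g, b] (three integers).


at x=2,y=2 over L1,L2:
after L1 α=2/5: [74/5, 362/5, 502/5]
after L2 α=2/5: [1422/25, 2516/25, 2606/25]
→ [57, 101, 104]

at x=1,y=1 over L1,L3:
after L1 α=3/7: [585/7, 369/7, 129/7]
after L3 α=2/5: [4177/35, 1723/35, 601/7]
rounded: [119, 49, 86]

(1,2) stack=L1,L3,L4; from [0,0,0]:
L1 α=3/5: [90, 39/5, 609/5]
L3 α=6/7: [1398/7, 4359/35, 5889/35]
L4 α=1/2: [2329/14, 6047/35, 5132/35]
= [166, 173, 147]

query (2,0) [L1,L3,L4] — begin 0,0,0
L1 α=1/4: [27/4, 52, 207/4]
L3 α=1/2: [59/8, 152, 923/8]
L4 α=1/3: [59/12, 117, 1007/12]
→ [5, 117, 84]

query (2,1) [L1,L3,L4] — begin 0,0,0
after L1 α=1/4: [207/4, 52, 69/2]
after L3 α=2/7: [405/4, 452/7, 645/14]
after L4 α=2/7: [2609/28, 5088/49, 9777/98]
= [93, 104, 100]

at x=0,y=1 over L1,L3,L4,L5:
after L1 α=2/5: [334/5, 34/5, 84/5]
after L3 α=1/2: [507/5, 37/5, 647/5]
after L4 α=7/8: [2021/20, 8927/40, 1623/10]
after L5 α=1/7: [7363/70, 3843/20, 877/5]
= [105, 192, 175]

at x=0,y=0 over L1,L3,L4,L5:
after L1 α=3/7: [39, 42, 117/7]
after L3 α=1/5: [173/5, 411/5, 1896/35]
after L4 α=4/5: [2433/25, 5171/25, 30316/175]
after L5 α=2/5: [15399/125, 22913/125, 145898/875]
= [123, 183, 167]


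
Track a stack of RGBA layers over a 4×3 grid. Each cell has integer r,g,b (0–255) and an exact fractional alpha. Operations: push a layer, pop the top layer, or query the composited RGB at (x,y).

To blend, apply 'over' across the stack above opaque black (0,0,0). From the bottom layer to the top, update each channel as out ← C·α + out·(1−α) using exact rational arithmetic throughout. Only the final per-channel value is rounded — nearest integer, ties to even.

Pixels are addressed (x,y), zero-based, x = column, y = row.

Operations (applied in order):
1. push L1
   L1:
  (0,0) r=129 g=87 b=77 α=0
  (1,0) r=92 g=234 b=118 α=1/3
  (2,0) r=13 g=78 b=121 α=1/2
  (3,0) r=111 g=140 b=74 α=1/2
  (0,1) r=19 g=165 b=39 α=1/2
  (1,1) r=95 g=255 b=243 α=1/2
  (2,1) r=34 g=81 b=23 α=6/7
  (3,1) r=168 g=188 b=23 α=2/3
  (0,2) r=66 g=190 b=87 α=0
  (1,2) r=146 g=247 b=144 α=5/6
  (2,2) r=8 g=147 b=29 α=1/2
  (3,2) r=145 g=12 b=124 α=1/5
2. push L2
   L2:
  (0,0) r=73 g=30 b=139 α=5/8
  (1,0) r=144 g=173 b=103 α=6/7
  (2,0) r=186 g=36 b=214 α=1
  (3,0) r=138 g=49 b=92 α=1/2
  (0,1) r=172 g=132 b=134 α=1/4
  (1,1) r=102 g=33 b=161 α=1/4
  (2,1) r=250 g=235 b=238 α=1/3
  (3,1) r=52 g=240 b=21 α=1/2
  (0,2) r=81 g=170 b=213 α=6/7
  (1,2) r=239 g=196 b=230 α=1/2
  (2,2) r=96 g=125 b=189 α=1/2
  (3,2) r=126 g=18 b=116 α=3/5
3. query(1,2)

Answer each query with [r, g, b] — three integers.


query (1,2) [L1,L2] — begin 0,0,0
L1 α=5/6: [365/3, 1235/6, 120]
L2 α=1/2: [541/3, 2411/12, 175]
rounded: [180, 201, 175]


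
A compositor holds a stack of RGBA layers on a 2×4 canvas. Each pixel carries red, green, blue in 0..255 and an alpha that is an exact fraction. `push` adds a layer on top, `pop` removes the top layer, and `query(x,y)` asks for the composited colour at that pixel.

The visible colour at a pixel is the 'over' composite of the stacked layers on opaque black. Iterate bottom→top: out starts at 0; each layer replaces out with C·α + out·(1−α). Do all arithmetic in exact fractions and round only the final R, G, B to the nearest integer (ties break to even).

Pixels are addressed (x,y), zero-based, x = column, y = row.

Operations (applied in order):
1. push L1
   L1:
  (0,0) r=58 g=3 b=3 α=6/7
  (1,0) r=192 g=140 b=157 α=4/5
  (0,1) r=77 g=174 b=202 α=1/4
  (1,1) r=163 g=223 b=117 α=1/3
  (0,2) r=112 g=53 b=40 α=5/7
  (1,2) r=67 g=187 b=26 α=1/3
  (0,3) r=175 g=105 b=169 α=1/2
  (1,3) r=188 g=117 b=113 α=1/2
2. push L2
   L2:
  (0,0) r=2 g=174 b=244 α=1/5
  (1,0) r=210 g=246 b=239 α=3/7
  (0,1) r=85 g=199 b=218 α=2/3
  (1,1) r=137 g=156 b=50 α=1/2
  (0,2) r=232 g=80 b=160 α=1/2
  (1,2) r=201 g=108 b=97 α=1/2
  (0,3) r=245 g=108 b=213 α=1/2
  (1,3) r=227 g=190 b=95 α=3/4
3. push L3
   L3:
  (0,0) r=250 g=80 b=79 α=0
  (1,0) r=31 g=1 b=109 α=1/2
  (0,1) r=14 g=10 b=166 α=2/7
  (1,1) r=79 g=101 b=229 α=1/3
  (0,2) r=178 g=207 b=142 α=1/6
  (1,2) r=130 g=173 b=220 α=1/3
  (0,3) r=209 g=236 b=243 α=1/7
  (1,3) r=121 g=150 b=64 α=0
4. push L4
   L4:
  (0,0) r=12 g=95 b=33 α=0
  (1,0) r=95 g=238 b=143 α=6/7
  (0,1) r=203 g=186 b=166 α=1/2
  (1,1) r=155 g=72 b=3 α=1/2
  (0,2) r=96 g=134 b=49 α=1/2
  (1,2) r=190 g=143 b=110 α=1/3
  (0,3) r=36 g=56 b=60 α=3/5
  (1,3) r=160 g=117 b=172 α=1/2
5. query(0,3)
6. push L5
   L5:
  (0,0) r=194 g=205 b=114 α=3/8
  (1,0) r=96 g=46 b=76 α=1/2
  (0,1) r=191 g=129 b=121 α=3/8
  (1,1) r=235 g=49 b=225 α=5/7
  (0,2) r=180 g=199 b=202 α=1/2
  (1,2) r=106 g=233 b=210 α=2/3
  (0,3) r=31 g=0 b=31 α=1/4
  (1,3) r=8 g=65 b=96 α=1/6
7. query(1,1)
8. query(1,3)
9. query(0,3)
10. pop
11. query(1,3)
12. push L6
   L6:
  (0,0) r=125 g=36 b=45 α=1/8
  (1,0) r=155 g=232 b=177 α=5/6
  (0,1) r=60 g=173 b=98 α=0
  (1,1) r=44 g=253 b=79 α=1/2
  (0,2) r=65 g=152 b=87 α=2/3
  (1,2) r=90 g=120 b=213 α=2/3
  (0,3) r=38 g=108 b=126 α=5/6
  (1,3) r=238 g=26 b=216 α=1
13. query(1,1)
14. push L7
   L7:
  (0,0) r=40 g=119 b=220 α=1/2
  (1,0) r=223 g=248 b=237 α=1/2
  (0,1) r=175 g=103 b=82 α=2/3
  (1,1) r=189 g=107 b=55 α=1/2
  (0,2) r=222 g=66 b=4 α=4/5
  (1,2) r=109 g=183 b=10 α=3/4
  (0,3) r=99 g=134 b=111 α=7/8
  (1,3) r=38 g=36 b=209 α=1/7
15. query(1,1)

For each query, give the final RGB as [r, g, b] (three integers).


query (0,3) [L1,L2,L3,L4] — begin 0,0,0
+L1 (α=1/2) → [175/2, 105/2, 169/2]
+L2 (α=1/2) → [665/4, 321/4, 595/4]
+L3 (α=1/7) → [2413/14, 205/2, 2271/14]
+L4 (α=3/5) → [3169/35, 373/5, 3531/35]
= [91, 75, 101]

query (1,1) [L1,L2,L3,L4,L5] — begin 0,0,0
+L1 (α=1/3) → [163/3, 223/3, 39]
+L2 (α=1/2) → [287/3, 691/6, 89/2]
+L3 (α=1/3) → [811/9, 994/9, 106]
+L4 (α=1/2) → [1103/9, 821/9, 109/2]
+L5 (α=5/7) → [12781/63, 3847/63, 1234/7]
→ [203, 61, 176]

(1,3) stack=L1,L2,L3,L4,L5; from [0,0,0]:
after L1 α=1/2: [94, 117/2, 113/2]
after L2 α=3/4: [775/4, 1257/8, 683/8]
after L3 α=0: [775/4, 1257/8, 683/8]
after L4 α=1/2: [1415/8, 2193/16, 2059/16]
after L5 α=1/6: [7139/48, 12005/96, 11831/96]
rounded: [149, 125, 123]

query (0,3) [L1,L2,L3,L4,L5] — begin 0,0,0
after L1 α=1/2: [175/2, 105/2, 169/2]
after L2 α=1/2: [665/4, 321/4, 595/4]
after L3 α=1/7: [2413/14, 205/2, 2271/14]
after L4 α=3/5: [3169/35, 373/5, 3531/35]
after L5 α=1/4: [2648/35, 1119/20, 5839/70]
→ [76, 56, 83]

(1,3) stack=L1,L2,L3,L4; from [0,0,0]:
L1 α=1/2: [94, 117/2, 113/2]
L2 α=3/4: [775/4, 1257/8, 683/8]
L3 α=0: [775/4, 1257/8, 683/8]
L4 α=1/2: [1415/8, 2193/16, 2059/16]
= [177, 137, 129]

at x=1,y=1 over L1,L2,L3,L4,L6:
L1 α=1/3: [163/3, 223/3, 39]
L2 α=1/2: [287/3, 691/6, 89/2]
L3 α=1/3: [811/9, 994/9, 106]
L4 α=1/2: [1103/9, 821/9, 109/2]
L6 α=1/2: [1499/18, 1549/9, 267/4]
= [83, 172, 67]

query (1,1) [L1,L2,L3,L4,L6,L7] — begin 0,0,0
+L1 (α=1/3) → [163/3, 223/3, 39]
+L2 (α=1/2) → [287/3, 691/6, 89/2]
+L3 (α=1/3) → [811/9, 994/9, 106]
+L4 (α=1/2) → [1103/9, 821/9, 109/2]
+L6 (α=1/2) → [1499/18, 1549/9, 267/4]
+L7 (α=1/2) → [4901/36, 1256/9, 487/8]
= [136, 140, 61]


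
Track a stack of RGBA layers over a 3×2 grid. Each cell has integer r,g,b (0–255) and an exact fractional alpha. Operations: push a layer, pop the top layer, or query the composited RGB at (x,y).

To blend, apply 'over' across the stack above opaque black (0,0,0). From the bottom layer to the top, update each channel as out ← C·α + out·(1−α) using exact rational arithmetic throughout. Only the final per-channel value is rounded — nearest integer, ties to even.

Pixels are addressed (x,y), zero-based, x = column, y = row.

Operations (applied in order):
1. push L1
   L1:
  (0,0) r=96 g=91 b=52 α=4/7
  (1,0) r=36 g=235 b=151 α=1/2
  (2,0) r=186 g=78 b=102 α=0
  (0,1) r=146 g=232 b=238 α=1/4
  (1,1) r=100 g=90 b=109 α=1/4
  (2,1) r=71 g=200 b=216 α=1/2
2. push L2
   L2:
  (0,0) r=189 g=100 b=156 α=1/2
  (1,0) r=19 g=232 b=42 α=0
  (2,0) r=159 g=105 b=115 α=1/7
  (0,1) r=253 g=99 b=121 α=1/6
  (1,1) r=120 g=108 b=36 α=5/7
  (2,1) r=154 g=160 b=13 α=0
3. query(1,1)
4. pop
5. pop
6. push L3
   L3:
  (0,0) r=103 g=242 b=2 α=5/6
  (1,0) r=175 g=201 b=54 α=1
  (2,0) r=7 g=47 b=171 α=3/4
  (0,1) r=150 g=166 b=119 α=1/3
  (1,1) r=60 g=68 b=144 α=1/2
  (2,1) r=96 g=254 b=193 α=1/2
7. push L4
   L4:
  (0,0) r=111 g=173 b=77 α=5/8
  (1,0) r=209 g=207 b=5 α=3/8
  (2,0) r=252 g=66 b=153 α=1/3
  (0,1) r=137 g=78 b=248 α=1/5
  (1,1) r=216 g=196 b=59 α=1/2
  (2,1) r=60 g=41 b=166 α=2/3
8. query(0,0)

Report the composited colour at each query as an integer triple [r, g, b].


(1,1) stack=L1,L2; from [0,0,0]:
after L1 α=1/4: [25, 45/2, 109/4]
after L2 α=5/7: [650/7, 585/7, 67/2]
= [93, 84, 34]

query (0,0) [L3,L4] — begin 0,0,0
L3 α=5/6: [515/6, 605/3, 5/3]
L4 α=5/8: [1625/16, 735/4, 195/4]
= [102, 184, 49]


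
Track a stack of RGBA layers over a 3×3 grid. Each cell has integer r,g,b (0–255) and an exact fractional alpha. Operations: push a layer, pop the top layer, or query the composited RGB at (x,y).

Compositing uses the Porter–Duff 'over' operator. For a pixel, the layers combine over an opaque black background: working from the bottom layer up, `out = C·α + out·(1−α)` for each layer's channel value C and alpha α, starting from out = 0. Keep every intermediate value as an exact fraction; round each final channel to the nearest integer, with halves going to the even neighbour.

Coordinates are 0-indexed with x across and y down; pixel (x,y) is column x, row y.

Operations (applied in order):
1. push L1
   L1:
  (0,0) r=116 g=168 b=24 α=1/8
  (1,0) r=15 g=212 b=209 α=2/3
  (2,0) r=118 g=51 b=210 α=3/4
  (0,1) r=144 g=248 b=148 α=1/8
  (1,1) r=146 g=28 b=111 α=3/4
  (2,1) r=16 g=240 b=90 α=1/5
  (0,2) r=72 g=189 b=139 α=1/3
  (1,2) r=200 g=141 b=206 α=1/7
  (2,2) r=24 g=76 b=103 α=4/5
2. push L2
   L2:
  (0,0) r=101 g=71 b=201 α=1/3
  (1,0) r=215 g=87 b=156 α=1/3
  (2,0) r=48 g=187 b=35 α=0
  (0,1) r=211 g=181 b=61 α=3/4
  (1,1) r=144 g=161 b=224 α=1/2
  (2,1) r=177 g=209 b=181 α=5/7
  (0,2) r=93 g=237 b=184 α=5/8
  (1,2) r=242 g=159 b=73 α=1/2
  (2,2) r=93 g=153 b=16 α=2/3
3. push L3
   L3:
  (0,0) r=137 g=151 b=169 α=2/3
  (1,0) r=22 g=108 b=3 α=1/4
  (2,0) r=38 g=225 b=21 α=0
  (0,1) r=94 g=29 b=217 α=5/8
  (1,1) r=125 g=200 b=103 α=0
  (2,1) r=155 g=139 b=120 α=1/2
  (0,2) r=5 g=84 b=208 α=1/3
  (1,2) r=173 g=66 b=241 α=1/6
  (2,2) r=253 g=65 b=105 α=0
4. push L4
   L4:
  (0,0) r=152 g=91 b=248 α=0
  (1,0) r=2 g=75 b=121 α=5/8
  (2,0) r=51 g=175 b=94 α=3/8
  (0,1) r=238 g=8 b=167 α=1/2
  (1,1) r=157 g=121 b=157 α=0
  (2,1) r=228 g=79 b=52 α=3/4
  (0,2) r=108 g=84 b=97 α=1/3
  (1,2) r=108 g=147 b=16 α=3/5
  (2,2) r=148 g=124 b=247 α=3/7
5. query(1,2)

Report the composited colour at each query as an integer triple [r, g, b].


query (1,2) [L1,L2,L3,L4] — begin 0,0,0
+L1 (α=1/7) → [200/7, 141/7, 206/7]
+L2 (α=1/2) → [947/7, 627/7, 717/14]
+L3 (α=1/6) → [991/7, 1199/14, 6959/84]
+L4 (α=3/5) → [850/7, 4286/35, 1795/42]
→ [121, 122, 43]


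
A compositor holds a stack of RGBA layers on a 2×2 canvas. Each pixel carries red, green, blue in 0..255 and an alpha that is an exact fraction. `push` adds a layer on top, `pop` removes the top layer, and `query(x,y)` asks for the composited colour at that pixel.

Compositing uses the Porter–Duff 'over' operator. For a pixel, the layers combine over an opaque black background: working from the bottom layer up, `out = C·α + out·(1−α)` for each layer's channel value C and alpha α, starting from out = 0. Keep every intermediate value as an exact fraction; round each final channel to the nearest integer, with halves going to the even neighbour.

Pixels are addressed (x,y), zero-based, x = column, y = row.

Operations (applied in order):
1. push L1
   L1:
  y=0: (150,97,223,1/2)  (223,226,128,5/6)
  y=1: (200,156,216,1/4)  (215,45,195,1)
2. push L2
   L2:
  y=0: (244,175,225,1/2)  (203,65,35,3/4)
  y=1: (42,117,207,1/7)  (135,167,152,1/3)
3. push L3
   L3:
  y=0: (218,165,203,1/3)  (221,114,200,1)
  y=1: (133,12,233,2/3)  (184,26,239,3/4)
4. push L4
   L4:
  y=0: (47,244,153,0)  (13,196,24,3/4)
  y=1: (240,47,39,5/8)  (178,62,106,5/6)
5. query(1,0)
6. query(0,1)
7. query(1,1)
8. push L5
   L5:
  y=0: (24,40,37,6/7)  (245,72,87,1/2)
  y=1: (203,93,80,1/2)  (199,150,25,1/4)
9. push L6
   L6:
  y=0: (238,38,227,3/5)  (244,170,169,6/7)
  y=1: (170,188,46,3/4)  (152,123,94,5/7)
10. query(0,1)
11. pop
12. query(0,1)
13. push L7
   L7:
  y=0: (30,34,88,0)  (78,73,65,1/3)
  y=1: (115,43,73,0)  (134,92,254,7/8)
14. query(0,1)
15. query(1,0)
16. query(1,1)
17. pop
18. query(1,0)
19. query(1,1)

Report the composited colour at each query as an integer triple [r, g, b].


query (1,0) [L1,L2,L3,L4] — begin 0,0,0
L1 α=5/6: [1115/6, 565/3, 320/3]
L2 α=3/4: [4769/24, 575/6, 635/12]
L3 α=1: [221, 114, 200]
L4 α=3/4: [65, 351/2, 68]
= [65, 176, 68]

query (0,1) [L1,L2,L3,L4] — begin 0,0,0
after L1 α=1/4: [50, 39, 54]
after L2 α=1/7: [342/7, 351/7, 531/7]
after L3 α=2/3: [2204/21, 173/7, 3793/21]
after L4 α=5/8: [2651/14, 541/14, 2579/28]
rounded: [189, 39, 92]

at x=1,y=1 over L1,L2,L3,L4:
L1 α=1: [215, 45, 195]
L2 α=1/3: [565/3, 257/3, 542/3]
L3 α=3/4: [2221/12, 491/12, 2693/12]
L4 α=5/6: [12901/72, 4211/72, 9053/72]
→ [179, 58, 126]

at x=0,y=1 over L1,L2,L3,L4,L5,L6:
L1 α=1/4: [50, 39, 54]
L2 α=1/7: [342/7, 351/7, 531/7]
L3 α=2/3: [2204/21, 173/7, 3793/21]
L4 α=5/8: [2651/14, 541/14, 2579/28]
L5 α=1/2: [5493/28, 1843/28, 4819/56]
L6 α=3/4: [19773/112, 17635/112, 12547/224]
= [177, 157, 56]

(0,1) stack=L1,L2,L3,L4,L5; from [0,0,0]:
L1 α=1/4: [50, 39, 54]
L2 α=1/7: [342/7, 351/7, 531/7]
L3 α=2/3: [2204/21, 173/7, 3793/21]
L4 α=5/8: [2651/14, 541/14, 2579/28]
L5 α=1/2: [5493/28, 1843/28, 4819/56]
→ [196, 66, 86]

query (0,1) [L1,L2,L3,L4,L5,L7] — begin 0,0,0
+L1 (α=1/4) → [50, 39, 54]
+L2 (α=1/7) → [342/7, 351/7, 531/7]
+L3 (α=2/3) → [2204/21, 173/7, 3793/21]
+L4 (α=5/8) → [2651/14, 541/14, 2579/28]
+L5 (α=1/2) → [5493/28, 1843/28, 4819/56]
+L7 (α=0) → [5493/28, 1843/28, 4819/56]
rounded: [196, 66, 86]

query (1,0) [L1,L2,L3,L4,L5,L7] — begin 0,0,0
after L1 α=5/6: [1115/6, 565/3, 320/3]
after L2 α=3/4: [4769/24, 575/6, 635/12]
after L3 α=1: [221, 114, 200]
after L4 α=3/4: [65, 351/2, 68]
after L5 α=1/2: [155, 495/4, 155/2]
after L7 α=1/3: [388/3, 641/6, 220/3]
→ [129, 107, 73]

at x=1,y=1 over L1,L2,L3,L4,L5,L7:
after L1 α=1: [215, 45, 195]
after L2 α=1/3: [565/3, 257/3, 542/3]
after L3 α=3/4: [2221/12, 491/12, 2693/12]
after L4 α=5/6: [12901/72, 4211/72, 9053/72]
after L5 α=1/4: [17677/96, 7811/96, 9653/96]
after L7 α=7/8: [107725/768, 69635/768, 180341/768]
→ [140, 91, 235]

at x=1,y=0 over L1,L2,L3,L4,L5:
after L1 α=5/6: [1115/6, 565/3, 320/3]
after L2 α=3/4: [4769/24, 575/6, 635/12]
after L3 α=1: [221, 114, 200]
after L4 α=3/4: [65, 351/2, 68]
after L5 α=1/2: [155, 495/4, 155/2]
→ [155, 124, 78]

(1,1) stack=L1,L2,L3,L4,L5; from [0,0,0]:
L1 α=1: [215, 45, 195]
L2 α=1/3: [565/3, 257/3, 542/3]
L3 α=3/4: [2221/12, 491/12, 2693/12]
L4 α=5/6: [12901/72, 4211/72, 9053/72]
L5 α=1/4: [17677/96, 7811/96, 9653/96]
rounded: [184, 81, 101]
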